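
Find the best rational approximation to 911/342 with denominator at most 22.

8/3

Expand x = 911/342 as a continued fraction with the Euclidean algorithm:
  911 = 2*342 + 227, so a_0 = 2.
  342 = 1*227 + 115, so a_1 = 1.
  227 = 1*115 + 112, so a_2 = 1.
  115 = 1*112 + 3, so a_3 = 1.
  112 = 37*3 + 1, so a_4 = 37.
  3 = 3*1 + 0, so a_5 = 3.
so x = [2; 1, 1, 1, 37, 3].
Convergents (p_i = a_i*p_{i-1} + p_{i-2}, q_i = a_i*q_{i-1} + q_{i-2} with p_{-2}=0, p_{-1}=1, q_{-2}=1, q_{-1}=0), until the denominator exceeds 22:
  i=0: a_0=2, p_0 = 2*1 + 0 = 2, q_0 = 2*0 + 1 = 1.
  i=1: a_1=1, p_1 = 1*2 + 1 = 3, q_1 = 1*1 + 0 = 1.
  i=2: a_2=1, p_2 = 1*3 + 2 = 5, q_2 = 1*1 + 1 = 2.
  i=3: a_3=1, p_3 = 1*5 + 3 = 8, q_3 = 1*2 + 1 = 3.
  i=4: a_4=37, p_4 = 37*8 + 5 = 301, q_4 = 37*3 + 2 = 113.
q_4 = 113 > 22, so the last convergent with denominator <= 22 is p_3/q_3 = 8/3.
The closest fraction with denominator <= 22 is either p_3/q_3 or the intermediate fraction (k*p_3 + p_2)/(k*q_3 + q_2) with the largest k >= 1 whose denominator stays <= 22; these approach x as k grows, and every other convergent or intermediate fraction in range is farther away.
Largest k: floor((22 - q_2)/q_3) = floor((22 - 2)/3) = 6.
That gives (6*8 + 5)/(6*3 + 2) = 53/20.
Compare the errors: |x - 8/3| = |911*3 - 8*342|/(342*3) = 3/1026, and |x - 53/20| = |911*20 - 53*342|/(342*20) = 94/6840.
Cross-multiplying, 3*6840 = 20520 < 96444 = 94*1026, so 3/1026 is smaller: the convergent 8/3 is closer to x than 53/20.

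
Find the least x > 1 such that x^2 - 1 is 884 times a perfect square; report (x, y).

First expand sqrt(884) as a continued fraction. With x_i = (sqrt(884) + m_i)/d_i and (m_0, d_0) = (0, 1): a_0 = floor(sqrt(884)) = 29, since 29^2 = 841 <= 884 < 900 = 30^2.
Iterate m_{i+1} = d_i*a_i - m_i, d_{i+1} = (884 - m_{i+1}^2)/d_i, a_{i+1} = floor((a_0 + m_{i+1})/d_{i+1}):
  m_1 = 1*29 - 0 = 29, d_1 = (884 - 29^2)/1 = 43/1 = 43, a_1 = floor((29 + 29)/43) = 1.
  m_2 = 43*1 - 29 = 14, d_2 = (884 - 14^2)/43 = 688/43 = 16, a_2 = floor((29 + 14)/16) = 2.
  m_3 = 16*2 - 14 = 18, d_3 = (884 - 18^2)/16 = 560/16 = 35, a_3 = floor((29 + 18)/35) = 1.
  m_4 = 35*1 - 18 = 17, d_4 = (884 - 17^2)/35 = 595/35 = 17, a_4 = floor((29 + 17)/17) = 2.
  m_5 = 17*2 - 17 = 17, d_5 = (884 - 17^2)/17 = 595/17 = 35, a_5 = floor((29 + 17)/35) = 1.
  m_6 = 35*1 - 17 = 18, d_6 = (884 - 18^2)/35 = 560/35 = 16, a_6 = floor((29 + 18)/16) = 2.
  m_7 = 16*2 - 18 = 14, d_7 = (884 - 14^2)/16 = 688/16 = 43, a_7 = floor((29 + 14)/43) = 1.
  m_8 = 43*1 - 14 = 29, d_8 = (884 - 29^2)/43 = 43/43 = 1, a_8 = floor((29 + 29)/1) = 58.
  m_9 = 1*58 - 29 = 29, d_9 = (884 - 29^2)/1 = 43/1 = 43: (m_9, d_9) = (m_1, d_1) = (29, 43), so from here the quotients repeat a_1, ..., a_8; the period length is 8.
So sqrt(884) = [29; (1, 2, 1, 2, 1, 2, 1, 58)] with period length k = 8.
k is even, so the fundamental solution of x^2 - 884y^2 = 1 is (p_{k-1}, q_{k-1}) = (p_7, q_7); compute convergents through index 7.
Convergents (p_i = a_i*p_{i-1} + p_{i-2}, q_i = a_i*q_{i-1} + q_{i-2} with p_{-2}=0, p_{-1}=1, q_{-2}=1, q_{-1}=0):
  i=0: a_0=29, p_0 = 29*1 + 0 = 29, q_0 = 29*0 + 1 = 1.
  i=1: a_1=1, p_1 = 1*29 + 1 = 30, q_1 = 1*1 + 0 = 1.
  i=2: a_2=2, p_2 = 2*30 + 29 = 89, q_2 = 2*1 + 1 = 3.
  i=3: a_3=1, p_3 = 1*89 + 30 = 119, q_3 = 1*3 + 1 = 4.
  i=4: a_4=2, p_4 = 2*119 + 89 = 327, q_4 = 2*4 + 3 = 11.
  i=5: a_5=1, p_5 = 1*327 + 119 = 446, q_5 = 1*11 + 4 = 15.
  i=6: a_6=2, p_6 = 2*446 + 327 = 1219, q_6 = 2*15 + 11 = 41.
  i=7: a_7=1, p_7 = 1*1219 + 446 = 1665, q_7 = 1*41 + 15 = 56.
Check: 1665^2 - 884*56^2 = 2772225 - 2772224 = 1, so (x, y) = (1665, 56) solves the equation, and by the theorem it is the least positive solution.

(x, y) = (1665, 56)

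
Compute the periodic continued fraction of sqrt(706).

[26; (1, 1, 3, 26, 3, 1, 1, 52)]

Write x_i = (sqrt(706) + m_i)/d_i with (m_0, d_0) = (0, 1). a_0 = floor(sqrt(706)) = 26, since 26^2 = 676 <= 706 < 729 = 27^2.
Iterate m_{i+1} = d_i*a_i - m_i, d_{i+1} = (706 - m_{i+1}^2)/d_i, a_{i+1} = floor((a_0 + m_{i+1})/d_{i+1}):
  m_1 = 1*26 - 0 = 26, d_1 = (706 - 26^2)/1 = 30/1 = 30, a_1 = floor((26 + 26)/30) = 1.
  m_2 = 30*1 - 26 = 4, d_2 = (706 - 4^2)/30 = 690/30 = 23, a_2 = floor((26 + 4)/23) = 1.
  m_3 = 23*1 - 4 = 19, d_3 = (706 - 19^2)/23 = 345/23 = 15, a_3 = floor((26 + 19)/15) = 3.
  m_4 = 15*3 - 19 = 26, d_4 = (706 - 26^2)/15 = 30/15 = 2, a_4 = floor((26 + 26)/2) = 26.
  m_5 = 2*26 - 26 = 26, d_5 = (706 - 26^2)/2 = 30/2 = 15, a_5 = floor((26 + 26)/15) = 3.
  m_6 = 15*3 - 26 = 19, d_6 = (706 - 19^2)/15 = 345/15 = 23, a_6 = floor((26 + 19)/23) = 1.
  m_7 = 23*1 - 19 = 4, d_7 = (706 - 4^2)/23 = 690/23 = 30, a_7 = floor((26 + 4)/30) = 1.
  m_8 = 30*1 - 4 = 26, d_8 = (706 - 26^2)/30 = 30/30 = 1, a_8 = floor((26 + 26)/1) = 52.
  m_9 = 1*52 - 26 = 26, d_9 = (706 - 26^2)/1 = 30/1 = 30: (m_9, d_9) = (m_1, d_1) = (26, 30), so from here the quotients repeat a_1, ..., a_8; the period length is 8.
Hence the expansion of sqrt(706) is a_0 = 26 followed by the repeating block 1, 1, 3, 26, 3, 1, 1, 52 (period 8).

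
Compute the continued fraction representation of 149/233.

Run the Euclidean algorithm on 149 and 233; the successive quotients are the partial quotients a_0, a_1, ... (each step inverts the fractional part left over by the previous one):
  149 = 0*233 + 149, so a_0 = 0.
  233 = 1*149 + 84, so a_1 = 1.
  149 = 1*84 + 65, so a_2 = 1.
  84 = 1*65 + 19, so a_3 = 1.
  65 = 3*19 + 8, so a_4 = 3.
  19 = 2*8 + 3, so a_5 = 2.
  8 = 2*3 + 2, so a_6 = 2.
  3 = 1*2 + 1, so a_7 = 1.
  2 = 2*1 + 0, so a_8 = 2.
The remainder reaches 0 after 9 divisions, so the expansion has 9 partial quotients, read off in order.

[0; 1, 1, 1, 3, 2, 2, 1, 2]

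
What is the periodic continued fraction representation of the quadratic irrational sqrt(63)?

Write x_i = (sqrt(63) + m_i)/d_i with (m_0, d_0) = (0, 1). a_0 = floor(sqrt(63)) = 7, since 7^2 = 49 <= 63 < 64 = 8^2.
Iterate m_{i+1} = d_i*a_i - m_i, d_{i+1} = (63 - m_{i+1}^2)/d_i, a_{i+1} = floor((a_0 + m_{i+1})/d_{i+1}):
  m_1 = 1*7 - 0 = 7, d_1 = (63 - 7^2)/1 = 14/1 = 14, a_1 = floor((7 + 7)/14) = 1.
  m_2 = 14*1 - 7 = 7, d_2 = (63 - 7^2)/14 = 14/14 = 1, a_2 = floor((7 + 7)/1) = 14.
  m_3 = 1*14 - 7 = 7, d_3 = (63 - 7^2)/1 = 14/1 = 14: (m_3, d_3) = (m_1, d_1) = (7, 14), so from here the quotients repeat a_1, a_2; the period length is 2.
Hence the expansion of sqrt(63) is a_0 = 7 followed by the repeating block 1, 14 (period 2).

[7; (1, 14)]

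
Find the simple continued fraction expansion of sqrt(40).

[6; (3, 12)]

Write x_i = (sqrt(40) + m_i)/d_i with (m_0, d_0) = (0, 1). a_0 = floor(sqrt(40)) = 6, since 6^2 = 36 <= 40 < 49 = 7^2.
Iterate m_{i+1} = d_i*a_i - m_i, d_{i+1} = (40 - m_{i+1}^2)/d_i, a_{i+1} = floor((a_0 + m_{i+1})/d_{i+1}):
  m_1 = 1*6 - 0 = 6, d_1 = (40 - 6^2)/1 = 4/1 = 4, a_1 = floor((6 + 6)/4) = 3.
  m_2 = 4*3 - 6 = 6, d_2 = (40 - 6^2)/4 = 4/4 = 1, a_2 = floor((6 + 6)/1) = 12.
  m_3 = 1*12 - 6 = 6, d_3 = (40 - 6^2)/1 = 4/1 = 4: (m_3, d_3) = (m_1, d_1) = (6, 4), so from here the quotients repeat a_1, a_2; the period length is 2.
Hence the expansion of sqrt(40) is a_0 = 6 followed by the repeating block 3, 12 (period 2).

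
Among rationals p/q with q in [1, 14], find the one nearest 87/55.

Expand x = 87/55 as a continued fraction with the Euclidean algorithm:
  87 = 1*55 + 32, so a_0 = 1.
  55 = 1*32 + 23, so a_1 = 1.
  32 = 1*23 + 9, so a_2 = 1.
  23 = 2*9 + 5, so a_3 = 2.
  9 = 1*5 + 4, so a_4 = 1.
  5 = 1*4 + 1, so a_5 = 1.
  4 = 4*1 + 0, so a_6 = 4.
so x = [1; 1, 1, 2, 1, 1, 4].
Convergents (p_i = a_i*p_{i-1} + p_{i-2}, q_i = a_i*q_{i-1} + q_{i-2} with p_{-2}=0, p_{-1}=1, q_{-2}=1, q_{-1}=0), until the denominator exceeds 14:
  i=0: a_0=1, p_0 = 1*1 + 0 = 1, q_0 = 1*0 + 1 = 1.
  i=1: a_1=1, p_1 = 1*1 + 1 = 2, q_1 = 1*1 + 0 = 1.
  i=2: a_2=1, p_2 = 1*2 + 1 = 3, q_2 = 1*1 + 1 = 2.
  i=3: a_3=2, p_3 = 2*3 + 2 = 8, q_3 = 2*2 + 1 = 5.
  i=4: a_4=1, p_4 = 1*8 + 3 = 11, q_4 = 1*5 + 2 = 7.
  i=5: a_5=1, p_5 = 1*11 + 8 = 19, q_5 = 1*7 + 5 = 12.
  i=6: a_6=4, p_6 = 4*19 + 11 = 87, q_6 = 4*12 + 7 = 55.
q_6 = 55 > 14, so the last convergent with denominator <= 14 is p_5/q_5 = 19/12.
The closest fraction with denominator <= 14 is either p_5/q_5 or the intermediate fraction (k*p_5 + p_4)/(k*q_5 + q_4) with the largest k >= 1 whose denominator stays <= 14; these approach x as k grows, and every other convergent or intermediate fraction in range is farther away.
Largest k: floor((14 - q_4)/q_5) = floor((14 - 7)/12) = 0.
Since k = 0, no intermediate fraction beyond p_5/q_5 has denominator <= 14, so the convergent 19/12 is the closest (its error is |87*12 - 19*55|/(55*12) = 1/660).

19/12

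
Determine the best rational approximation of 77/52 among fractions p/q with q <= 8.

Expand x = 77/52 as a continued fraction with the Euclidean algorithm:
  77 = 1*52 + 25, so a_0 = 1.
  52 = 2*25 + 2, so a_1 = 2.
  25 = 12*2 + 1, so a_2 = 12.
  2 = 2*1 + 0, so a_3 = 2.
so x = [1; 2, 12, 2].
Convergents (p_i = a_i*p_{i-1} + p_{i-2}, q_i = a_i*q_{i-1} + q_{i-2} with p_{-2}=0, p_{-1}=1, q_{-2}=1, q_{-1}=0), until the denominator exceeds 8:
  i=0: a_0=1, p_0 = 1*1 + 0 = 1, q_0 = 1*0 + 1 = 1.
  i=1: a_1=2, p_1 = 2*1 + 1 = 3, q_1 = 2*1 + 0 = 2.
  i=2: a_2=12, p_2 = 12*3 + 1 = 37, q_2 = 12*2 + 1 = 25.
q_2 = 25 > 8, so the last convergent with denominator <= 8 is p_1/q_1 = 3/2.
The closest fraction with denominator <= 8 is either p_1/q_1 or the intermediate fraction (k*p_1 + p_0)/(k*q_1 + q_0) with the largest k >= 1 whose denominator stays <= 8; these approach x as k grows, and every other convergent or intermediate fraction in range is farther away.
Largest k: floor((8 - q_0)/q_1) = floor((8 - 1)/2) = 3.
That gives (3*3 + 1)/(3*2 + 1) = 10/7.
Compare the errors: |x - 3/2| = |77*2 - 3*52|/(52*2) = 2/104, and |x - 10/7| = |77*7 - 10*52|/(52*7) = 19/364.
Cross-multiplying, 2*364 = 728 < 1976 = 19*104, so 2/104 is smaller: the convergent 3/2 is closer to x than 10/7.

3/2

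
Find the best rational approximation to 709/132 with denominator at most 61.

Expand x = 709/132 as a continued fraction with the Euclidean algorithm:
  709 = 5*132 + 49, so a_0 = 5.
  132 = 2*49 + 34, so a_1 = 2.
  49 = 1*34 + 15, so a_2 = 1.
  34 = 2*15 + 4, so a_3 = 2.
  15 = 3*4 + 3, so a_4 = 3.
  4 = 1*3 + 1, so a_5 = 1.
  3 = 3*1 + 0, so a_6 = 3.
so x = [5; 2, 1, 2, 3, 1, 3].
Convergents (p_i = a_i*p_{i-1} + p_{i-2}, q_i = a_i*q_{i-1} + q_{i-2} with p_{-2}=0, p_{-1}=1, q_{-2}=1, q_{-1}=0), until the denominator exceeds 61:
  i=0: a_0=5, p_0 = 5*1 + 0 = 5, q_0 = 5*0 + 1 = 1.
  i=1: a_1=2, p_1 = 2*5 + 1 = 11, q_1 = 2*1 + 0 = 2.
  i=2: a_2=1, p_2 = 1*11 + 5 = 16, q_2 = 1*2 + 1 = 3.
  i=3: a_3=2, p_3 = 2*16 + 11 = 43, q_3 = 2*3 + 2 = 8.
  i=4: a_4=3, p_4 = 3*43 + 16 = 145, q_4 = 3*8 + 3 = 27.
  i=5: a_5=1, p_5 = 1*145 + 43 = 188, q_5 = 1*27 + 8 = 35.
  i=6: a_6=3, p_6 = 3*188 + 145 = 709, q_6 = 3*35 + 27 = 132.
q_6 = 132 > 61, so the last convergent with denominator <= 61 is p_5/q_5 = 188/35.
The closest fraction with denominator <= 61 is either p_5/q_5 or the intermediate fraction (k*p_5 + p_4)/(k*q_5 + q_4) with the largest k >= 1 whose denominator stays <= 61; these approach x as k grows, and every other convergent or intermediate fraction in range is farther away.
Largest k: floor((61 - q_4)/q_5) = floor((61 - 27)/35) = 0.
Since k = 0, no intermediate fraction beyond p_5/q_5 has denominator <= 61, so the convergent 188/35 is the closest (its error is |709*35 - 188*132|/(132*35) = 1/4620).

188/35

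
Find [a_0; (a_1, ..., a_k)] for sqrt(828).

Write x_i = (sqrt(828) + m_i)/d_i with (m_0, d_0) = (0, 1). a_0 = floor(sqrt(828)) = 28, since 28^2 = 784 <= 828 < 841 = 29^2.
Iterate m_{i+1} = d_i*a_i - m_i, d_{i+1} = (828 - m_{i+1}^2)/d_i, a_{i+1} = floor((a_0 + m_{i+1})/d_{i+1}):
  m_1 = 1*28 - 0 = 28, d_1 = (828 - 28^2)/1 = 44/1 = 44, a_1 = floor((28 + 28)/44) = 1.
  m_2 = 44*1 - 28 = 16, d_2 = (828 - 16^2)/44 = 572/44 = 13, a_2 = floor((28 + 16)/13) = 3.
  m_3 = 13*3 - 16 = 23, d_3 = (828 - 23^2)/13 = 299/13 = 23, a_3 = floor((28 + 23)/23) = 2.
  m_4 = 23*2 - 23 = 23, d_4 = (828 - 23^2)/23 = 299/23 = 13, a_4 = floor((28 + 23)/13) = 3.
  m_5 = 13*3 - 23 = 16, d_5 = (828 - 16^2)/13 = 572/13 = 44, a_5 = floor((28 + 16)/44) = 1.
  m_6 = 44*1 - 16 = 28, d_6 = (828 - 28^2)/44 = 44/44 = 1, a_6 = floor((28 + 28)/1) = 56.
  m_7 = 1*56 - 28 = 28, d_7 = (828 - 28^2)/1 = 44/1 = 44: (m_7, d_7) = (m_1, d_1) = (28, 44), so from here the quotients repeat a_1, ..., a_6; the period length is 6.
Hence the expansion of sqrt(828) is a_0 = 28 followed by the repeating block 1, 3, 2, 3, 1, 56 (period 6).

[28; (1, 3, 2, 3, 1, 56)]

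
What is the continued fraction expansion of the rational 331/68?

[4; 1, 6, 1, 1, 4]

Run the Euclidean algorithm on 331 and 68; the successive quotients are the partial quotients a_0, a_1, ... (each step inverts the fractional part left over by the previous one):
  331 = 4*68 + 59, so a_0 = 4.
  68 = 1*59 + 9, so a_1 = 1.
  59 = 6*9 + 5, so a_2 = 6.
  9 = 1*5 + 4, so a_3 = 1.
  5 = 1*4 + 1, so a_4 = 1.
  4 = 4*1 + 0, so a_5 = 4.
The remainder reaches 0 after 6 divisions, so the expansion has 6 partial quotients, read off in order.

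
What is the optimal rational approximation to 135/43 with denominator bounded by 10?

Expand x = 135/43 as a continued fraction with the Euclidean algorithm:
  135 = 3*43 + 6, so a_0 = 3.
  43 = 7*6 + 1, so a_1 = 7.
  6 = 6*1 + 0, so a_2 = 6.
so x = [3; 7, 6].
Convergents (p_i = a_i*p_{i-1} + p_{i-2}, q_i = a_i*q_{i-1} + q_{i-2} with p_{-2}=0, p_{-1}=1, q_{-2}=1, q_{-1}=0), until the denominator exceeds 10:
  i=0: a_0=3, p_0 = 3*1 + 0 = 3, q_0 = 3*0 + 1 = 1.
  i=1: a_1=7, p_1 = 7*3 + 1 = 22, q_1 = 7*1 + 0 = 7.
  i=2: a_2=6, p_2 = 6*22 + 3 = 135, q_2 = 6*7 + 1 = 43.
q_2 = 43 > 10, so the last convergent with denominator <= 10 is p_1/q_1 = 22/7.
The closest fraction with denominator <= 10 is either p_1/q_1 or the intermediate fraction (k*p_1 + p_0)/(k*q_1 + q_0) with the largest k >= 1 whose denominator stays <= 10; these approach x as k grows, and every other convergent or intermediate fraction in range is farther away.
Largest k: floor((10 - q_0)/q_1) = floor((10 - 1)/7) = 1.
That gives (1*22 + 3)/(1*7 + 1) = 25/8.
Compare the errors: |x - 22/7| = |135*7 - 22*43|/(43*7) = 1/301, and |x - 25/8| = |135*8 - 25*43|/(43*8) = 5/344.
Cross-multiplying, 1*344 = 344 < 1505 = 5*301, so 1/301 is smaller: the convergent 22/7 is closer to x than 25/8.

22/7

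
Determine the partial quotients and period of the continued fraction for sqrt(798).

[28; (4, 56)]

Write x_i = (sqrt(798) + m_i)/d_i with (m_0, d_0) = (0, 1). a_0 = floor(sqrt(798)) = 28, since 28^2 = 784 <= 798 < 841 = 29^2.
Iterate m_{i+1} = d_i*a_i - m_i, d_{i+1} = (798 - m_{i+1}^2)/d_i, a_{i+1} = floor((a_0 + m_{i+1})/d_{i+1}):
  m_1 = 1*28 - 0 = 28, d_1 = (798 - 28^2)/1 = 14/1 = 14, a_1 = floor((28 + 28)/14) = 4.
  m_2 = 14*4 - 28 = 28, d_2 = (798 - 28^2)/14 = 14/14 = 1, a_2 = floor((28 + 28)/1) = 56.
  m_3 = 1*56 - 28 = 28, d_3 = (798 - 28^2)/1 = 14/1 = 14: (m_3, d_3) = (m_1, d_1) = (28, 14), so from here the quotients repeat a_1, a_2; the period length is 2.
Hence the expansion of sqrt(798) is a_0 = 28 followed by the repeating block 4, 56 (period 2).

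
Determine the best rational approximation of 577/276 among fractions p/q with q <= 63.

23/11

Expand x = 577/276 as a continued fraction with the Euclidean algorithm:
  577 = 2*276 + 25, so a_0 = 2.
  276 = 11*25 + 1, so a_1 = 11.
  25 = 25*1 + 0, so a_2 = 25.
so x = [2; 11, 25].
Convergents (p_i = a_i*p_{i-1} + p_{i-2}, q_i = a_i*q_{i-1} + q_{i-2} with p_{-2}=0, p_{-1}=1, q_{-2}=1, q_{-1}=0), until the denominator exceeds 63:
  i=0: a_0=2, p_0 = 2*1 + 0 = 2, q_0 = 2*0 + 1 = 1.
  i=1: a_1=11, p_1 = 11*2 + 1 = 23, q_1 = 11*1 + 0 = 11.
  i=2: a_2=25, p_2 = 25*23 + 2 = 577, q_2 = 25*11 + 1 = 276.
q_2 = 276 > 63, so the last convergent with denominator <= 63 is p_1/q_1 = 23/11.
The closest fraction with denominator <= 63 is either p_1/q_1 or the intermediate fraction (k*p_1 + p_0)/(k*q_1 + q_0) with the largest k >= 1 whose denominator stays <= 63; these approach x as k grows, and every other convergent or intermediate fraction in range is farther away.
Largest k: floor((63 - q_0)/q_1) = floor((63 - 1)/11) = 5.
That gives (5*23 + 2)/(5*11 + 1) = 117/56.
Compare the errors: |x - 23/11| = |577*11 - 23*276|/(276*11) = 1/3036, and |x - 117/56| = |577*56 - 117*276|/(276*56) = 20/15456.
Cross-multiplying, 1*15456 = 15456 < 60720 = 20*3036, so 1/3036 is smaller: the convergent 23/11 is closer to x than 117/56.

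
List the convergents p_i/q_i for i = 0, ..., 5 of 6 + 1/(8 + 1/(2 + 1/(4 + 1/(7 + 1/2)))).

Using the convergent recurrence p_i = a_i*p_{i-1} + p_{i-2}, q_i = a_i*q_{i-1} + q_{i-2} with p_{-2}=0, p_{-1}=1, q_{-2}=1, q_{-1}=0:
  i=0: a_0=6, p_0 = 6*1 + 0 = 6, q_0 = 6*0 + 1 = 1.
  i=1: a_1=8, p_1 = 8*6 + 1 = 49, q_1 = 8*1 + 0 = 8.
  i=2: a_2=2, p_2 = 2*49 + 6 = 104, q_2 = 2*8 + 1 = 17.
  i=3: a_3=4, p_3 = 4*104 + 49 = 465, q_3 = 4*17 + 8 = 76.
  i=4: a_4=7, p_4 = 7*465 + 104 = 3359, q_4 = 7*76 + 17 = 549.
  i=5: a_5=2, p_5 = 2*3359 + 465 = 7183, q_5 = 2*549 + 76 = 1174.

6/1, 49/8, 104/17, 465/76, 3359/549, 7183/1174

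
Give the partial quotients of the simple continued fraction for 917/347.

[2; 1, 1, 1, 3, 1, 24]

Run the Euclidean algorithm on 917 and 347; the successive quotients are the partial quotients a_0, a_1, ... (each step inverts the fractional part left over by the previous one):
  917 = 2*347 + 223, so a_0 = 2.
  347 = 1*223 + 124, so a_1 = 1.
  223 = 1*124 + 99, so a_2 = 1.
  124 = 1*99 + 25, so a_3 = 1.
  99 = 3*25 + 24, so a_4 = 3.
  25 = 1*24 + 1, so a_5 = 1.
  24 = 24*1 + 0, so a_6 = 24.
The remainder reaches 0 after 7 divisions, so the expansion has 7 partial quotients, read off in order.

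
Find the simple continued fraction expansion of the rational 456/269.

Run the Euclidean algorithm on 456 and 269; the successive quotients are the partial quotients a_0, a_1, ... (each step inverts the fractional part left over by the previous one):
  456 = 1*269 + 187, so a_0 = 1.
  269 = 1*187 + 82, so a_1 = 1.
  187 = 2*82 + 23, so a_2 = 2.
  82 = 3*23 + 13, so a_3 = 3.
  23 = 1*13 + 10, so a_4 = 1.
  13 = 1*10 + 3, so a_5 = 1.
  10 = 3*3 + 1, so a_6 = 3.
  3 = 3*1 + 0, so a_7 = 3.
The remainder reaches 0 after 8 divisions, so the expansion has 8 partial quotients, read off in order.

[1; 1, 2, 3, 1, 1, 3, 3]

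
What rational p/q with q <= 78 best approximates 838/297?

79/28

Expand x = 838/297 as a continued fraction with the Euclidean algorithm:
  838 = 2*297 + 244, so a_0 = 2.
  297 = 1*244 + 53, so a_1 = 1.
  244 = 4*53 + 32, so a_2 = 4.
  53 = 1*32 + 21, so a_3 = 1.
  32 = 1*21 + 11, so a_4 = 1.
  21 = 1*11 + 10, so a_5 = 1.
  11 = 1*10 + 1, so a_6 = 1.
  10 = 10*1 + 0, so a_7 = 10.
so x = [2; 1, 4, 1, 1, 1, 1, 10].
Convergents (p_i = a_i*p_{i-1} + p_{i-2}, q_i = a_i*q_{i-1} + q_{i-2} with p_{-2}=0, p_{-1}=1, q_{-2}=1, q_{-1}=0), until the denominator exceeds 78:
  i=0: a_0=2, p_0 = 2*1 + 0 = 2, q_0 = 2*0 + 1 = 1.
  i=1: a_1=1, p_1 = 1*2 + 1 = 3, q_1 = 1*1 + 0 = 1.
  i=2: a_2=4, p_2 = 4*3 + 2 = 14, q_2 = 4*1 + 1 = 5.
  i=3: a_3=1, p_3 = 1*14 + 3 = 17, q_3 = 1*5 + 1 = 6.
  i=4: a_4=1, p_4 = 1*17 + 14 = 31, q_4 = 1*6 + 5 = 11.
  i=5: a_5=1, p_5 = 1*31 + 17 = 48, q_5 = 1*11 + 6 = 17.
  i=6: a_6=1, p_6 = 1*48 + 31 = 79, q_6 = 1*17 + 11 = 28.
  i=7: a_7=10, p_7 = 10*79 + 48 = 838, q_7 = 10*28 + 17 = 297.
q_7 = 297 > 78, so the last convergent with denominator <= 78 is p_6/q_6 = 79/28.
The closest fraction with denominator <= 78 is either p_6/q_6 or the intermediate fraction (k*p_6 + p_5)/(k*q_6 + q_5) with the largest k >= 1 whose denominator stays <= 78; these approach x as k grows, and every other convergent or intermediate fraction in range is farther away.
Largest k: floor((78 - q_5)/q_6) = floor((78 - 17)/28) = 2.
That gives (2*79 + 48)/(2*28 + 17) = 206/73.
Compare the errors: |x - 79/28| = |838*28 - 79*297|/(297*28) = 1/8316, and |x - 206/73| = |838*73 - 206*297|/(297*73) = 8/21681.
Cross-multiplying, 1*21681 = 21681 < 66528 = 8*8316, so 1/8316 is smaller: the convergent 79/28 is closer to x than 206/73.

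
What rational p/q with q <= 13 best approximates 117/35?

Expand x = 117/35 as a continued fraction with the Euclidean algorithm:
  117 = 3*35 + 12, so a_0 = 3.
  35 = 2*12 + 11, so a_1 = 2.
  12 = 1*11 + 1, so a_2 = 1.
  11 = 11*1 + 0, so a_3 = 11.
so x = [3; 2, 1, 11].
Convergents (p_i = a_i*p_{i-1} + p_{i-2}, q_i = a_i*q_{i-1} + q_{i-2} with p_{-2}=0, p_{-1}=1, q_{-2}=1, q_{-1}=0), until the denominator exceeds 13:
  i=0: a_0=3, p_0 = 3*1 + 0 = 3, q_0 = 3*0 + 1 = 1.
  i=1: a_1=2, p_1 = 2*3 + 1 = 7, q_1 = 2*1 + 0 = 2.
  i=2: a_2=1, p_2 = 1*7 + 3 = 10, q_2 = 1*2 + 1 = 3.
  i=3: a_3=11, p_3 = 11*10 + 7 = 117, q_3 = 11*3 + 2 = 35.
q_3 = 35 > 13, so the last convergent with denominator <= 13 is p_2/q_2 = 10/3.
The closest fraction with denominator <= 13 is either p_2/q_2 or the intermediate fraction (k*p_2 + p_1)/(k*q_2 + q_1) with the largest k >= 1 whose denominator stays <= 13; these approach x as k grows, and every other convergent or intermediate fraction in range is farther away.
Largest k: floor((13 - q_1)/q_2) = floor((13 - 2)/3) = 3.
That gives (3*10 + 7)/(3*3 + 2) = 37/11.
Compare the errors: |x - 10/3| = |117*3 - 10*35|/(35*3) = 1/105, and |x - 37/11| = |117*11 - 37*35|/(35*11) = 8/385.
Cross-multiplying, 1*385 = 385 < 840 = 8*105, so 1/105 is smaller: the convergent 10/3 is closer to x than 37/11.

10/3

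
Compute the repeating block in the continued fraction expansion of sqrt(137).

[11; (1, 2, 2, 1, 1, 2, 2, 1, 22)]

Write x_i = (sqrt(137) + m_i)/d_i with (m_0, d_0) = (0, 1). a_0 = floor(sqrt(137)) = 11, since 11^2 = 121 <= 137 < 144 = 12^2.
Iterate m_{i+1} = d_i*a_i - m_i, d_{i+1} = (137 - m_{i+1}^2)/d_i, a_{i+1} = floor((a_0 + m_{i+1})/d_{i+1}):
  m_1 = 1*11 - 0 = 11, d_1 = (137 - 11^2)/1 = 16/1 = 16, a_1 = floor((11 + 11)/16) = 1.
  m_2 = 16*1 - 11 = 5, d_2 = (137 - 5^2)/16 = 112/16 = 7, a_2 = floor((11 + 5)/7) = 2.
  m_3 = 7*2 - 5 = 9, d_3 = (137 - 9^2)/7 = 56/7 = 8, a_3 = floor((11 + 9)/8) = 2.
  m_4 = 8*2 - 9 = 7, d_4 = (137 - 7^2)/8 = 88/8 = 11, a_4 = floor((11 + 7)/11) = 1.
  m_5 = 11*1 - 7 = 4, d_5 = (137 - 4^2)/11 = 121/11 = 11, a_5 = floor((11 + 4)/11) = 1.
  m_6 = 11*1 - 4 = 7, d_6 = (137 - 7^2)/11 = 88/11 = 8, a_6 = floor((11 + 7)/8) = 2.
  m_7 = 8*2 - 7 = 9, d_7 = (137 - 9^2)/8 = 56/8 = 7, a_7 = floor((11 + 9)/7) = 2.
  m_8 = 7*2 - 9 = 5, d_8 = (137 - 5^2)/7 = 112/7 = 16, a_8 = floor((11 + 5)/16) = 1.
  m_9 = 16*1 - 5 = 11, d_9 = (137 - 11^2)/16 = 16/16 = 1, a_9 = floor((11 + 11)/1) = 22.
  m_10 = 1*22 - 11 = 11, d_10 = (137 - 11^2)/1 = 16/1 = 16: (m_10, d_10) = (m_1, d_1) = (11, 16), so from here the quotients repeat a_1, ..., a_9; the period length is 9.
Hence the expansion of sqrt(137) is a_0 = 11 followed by the repeating block 1, 2, 2, 1, 1, 2, 2, 1, 22 (period 9).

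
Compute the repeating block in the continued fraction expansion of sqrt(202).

Write x_i = (sqrt(202) + m_i)/d_i with (m_0, d_0) = (0, 1). a_0 = floor(sqrt(202)) = 14, since 14^2 = 196 <= 202 < 225 = 15^2.
Iterate m_{i+1} = d_i*a_i - m_i, d_{i+1} = (202 - m_{i+1}^2)/d_i, a_{i+1} = floor((a_0 + m_{i+1})/d_{i+1}):
  m_1 = 1*14 - 0 = 14, d_1 = (202 - 14^2)/1 = 6/1 = 6, a_1 = floor((14 + 14)/6) = 4.
  m_2 = 6*4 - 14 = 10, d_2 = (202 - 10^2)/6 = 102/6 = 17, a_2 = floor((14 + 10)/17) = 1.
  m_3 = 17*1 - 10 = 7, d_3 = (202 - 7^2)/17 = 153/17 = 9, a_3 = floor((14 + 7)/9) = 2.
  m_4 = 9*2 - 7 = 11, d_4 = (202 - 11^2)/9 = 81/9 = 9, a_4 = floor((14 + 11)/9) = 2.
  m_5 = 9*2 - 11 = 7, d_5 = (202 - 7^2)/9 = 153/9 = 17, a_5 = floor((14 + 7)/17) = 1.
  m_6 = 17*1 - 7 = 10, d_6 = (202 - 10^2)/17 = 102/17 = 6, a_6 = floor((14 + 10)/6) = 4.
  m_7 = 6*4 - 10 = 14, d_7 = (202 - 14^2)/6 = 6/6 = 1, a_7 = floor((14 + 14)/1) = 28.
  m_8 = 1*28 - 14 = 14, d_8 = (202 - 14^2)/1 = 6/1 = 6: (m_8, d_8) = (m_1, d_1) = (14, 6), so from here the quotients repeat a_1, ..., a_7; the period length is 7.
Hence the expansion of sqrt(202) is a_0 = 14 followed by the repeating block 4, 1, 2, 2, 1, 4, 28 (period 7).

[14; (4, 1, 2, 2, 1, 4, 28)]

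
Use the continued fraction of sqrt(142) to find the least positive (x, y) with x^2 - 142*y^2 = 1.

(x, y) = (143, 12)

First expand sqrt(142) as a continued fraction. With x_i = (sqrt(142) + m_i)/d_i and (m_0, d_0) = (0, 1): a_0 = floor(sqrt(142)) = 11, since 11^2 = 121 <= 142 < 144 = 12^2.
Iterate m_{i+1} = d_i*a_i - m_i, d_{i+1} = (142 - m_{i+1}^2)/d_i, a_{i+1} = floor((a_0 + m_{i+1})/d_{i+1}):
  m_1 = 1*11 - 0 = 11, d_1 = (142 - 11^2)/1 = 21/1 = 21, a_1 = floor((11 + 11)/21) = 1.
  m_2 = 21*1 - 11 = 10, d_2 = (142 - 10^2)/21 = 42/21 = 2, a_2 = floor((11 + 10)/2) = 10.
  m_3 = 2*10 - 10 = 10, d_3 = (142 - 10^2)/2 = 42/2 = 21, a_3 = floor((11 + 10)/21) = 1.
  m_4 = 21*1 - 10 = 11, d_4 = (142 - 11^2)/21 = 21/21 = 1, a_4 = floor((11 + 11)/1) = 22.
  m_5 = 1*22 - 11 = 11, d_5 = (142 - 11^2)/1 = 21/1 = 21: (m_5, d_5) = (m_1, d_1) = (11, 21), so from here the quotients repeat a_1, ..., a_4; the period length is 4.
So sqrt(142) = [11; (1, 10, 1, 22)] with period length k = 4.
k is even, so the fundamental solution of x^2 - 142y^2 = 1 is (p_{k-1}, q_{k-1}) = (p_3, q_3); compute convergents through index 3.
Convergents (p_i = a_i*p_{i-1} + p_{i-2}, q_i = a_i*q_{i-1} + q_{i-2} with p_{-2}=0, p_{-1}=1, q_{-2}=1, q_{-1}=0):
  i=0: a_0=11, p_0 = 11*1 + 0 = 11, q_0 = 11*0 + 1 = 1.
  i=1: a_1=1, p_1 = 1*11 + 1 = 12, q_1 = 1*1 + 0 = 1.
  i=2: a_2=10, p_2 = 10*12 + 11 = 131, q_2 = 10*1 + 1 = 11.
  i=3: a_3=1, p_3 = 1*131 + 12 = 143, q_3 = 1*11 + 1 = 12.
Check: 143^2 - 142*12^2 = 20449 - 20448 = 1, so (x, y) = (143, 12) solves the equation, and by the theorem it is the least positive solution.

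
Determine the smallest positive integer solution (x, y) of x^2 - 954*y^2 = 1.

(x, y) = (32080051, 1038630)

First expand sqrt(954) as a continued fraction. With x_i = (sqrt(954) + m_i)/d_i and (m_0, d_0) = (0, 1): a_0 = floor(sqrt(954)) = 30, since 30^2 = 900 <= 954 < 961 = 31^2.
Iterate m_{i+1} = d_i*a_i - m_i, d_{i+1} = (954 - m_{i+1}^2)/d_i, a_{i+1} = floor((a_0 + m_{i+1})/d_{i+1}):
  m_1 = 1*30 - 0 = 30, d_1 = (954 - 30^2)/1 = 54/1 = 54, a_1 = floor((30 + 30)/54) = 1.
  m_2 = 54*1 - 30 = 24, d_2 = (954 - 24^2)/54 = 378/54 = 7, a_2 = floor((30 + 24)/7) = 7.
  m_3 = 7*7 - 24 = 25, d_3 = (954 - 25^2)/7 = 329/7 = 47, a_3 = floor((30 + 25)/47) = 1.
  m_4 = 47*1 - 25 = 22, d_4 = (954 - 22^2)/47 = 470/47 = 10, a_4 = floor((30 + 22)/10) = 5.
  m_5 = 10*5 - 22 = 28, d_5 = (954 - 28^2)/10 = 170/10 = 17, a_5 = floor((30 + 28)/17) = 3.
  m_6 = 17*3 - 28 = 23, d_6 = (954 - 23^2)/17 = 425/17 = 25, a_6 = floor((30 + 23)/25) = 2.
  m_7 = 25*2 - 23 = 27, d_7 = (954 - 27^2)/25 = 225/25 = 9, a_7 = floor((30 + 27)/9) = 6.
  m_8 = 9*6 - 27 = 27, d_8 = (954 - 27^2)/9 = 225/9 = 25, a_8 = floor((30 + 27)/25) = 2.
  m_9 = 25*2 - 27 = 23, d_9 = (954 - 23^2)/25 = 425/25 = 17, a_9 = floor((30 + 23)/17) = 3.
  m_10 = 17*3 - 23 = 28, d_10 = (954 - 28^2)/17 = 170/17 = 10, a_10 = floor((30 + 28)/10) = 5.
  m_11 = 10*5 - 28 = 22, d_11 = (954 - 22^2)/10 = 470/10 = 47, a_11 = floor((30 + 22)/47) = 1.
  m_12 = 47*1 - 22 = 25, d_12 = (954 - 25^2)/47 = 329/47 = 7, a_12 = floor((30 + 25)/7) = 7.
  m_13 = 7*7 - 25 = 24, d_13 = (954 - 24^2)/7 = 378/7 = 54, a_13 = floor((30 + 24)/54) = 1.
  m_14 = 54*1 - 24 = 30, d_14 = (954 - 30^2)/54 = 54/54 = 1, a_14 = floor((30 + 30)/1) = 60.
  m_15 = 1*60 - 30 = 30, d_15 = (954 - 30^2)/1 = 54/1 = 54: (m_15, d_15) = (m_1, d_1) = (30, 54), so from here the quotients repeat a_1, ..., a_14; the period length is 14.
So sqrt(954) = [30; (1, 7, 1, 5, 3, 2, 6, 2, 3, 5, 1, 7, 1, 60)] with period length k = 14.
k is even, so the fundamental solution of x^2 - 954y^2 = 1 is (p_{k-1}, q_{k-1}) = (p_13, q_13); compute convergents through index 13.
Convergents (p_i = a_i*p_{i-1} + p_{i-2}, q_i = a_i*q_{i-1} + q_{i-2} with p_{-2}=0, p_{-1}=1, q_{-2}=1, q_{-1}=0):
  i=0: a_0=30, p_0 = 30*1 + 0 = 30, q_0 = 30*0 + 1 = 1.
  i=1: a_1=1, p_1 = 1*30 + 1 = 31, q_1 = 1*1 + 0 = 1.
  i=2: a_2=7, p_2 = 7*31 + 30 = 247, q_2 = 7*1 + 1 = 8.
  i=3: a_3=1, p_3 = 1*247 + 31 = 278, q_3 = 1*8 + 1 = 9.
  i=4: a_4=5, p_4 = 5*278 + 247 = 1637, q_4 = 5*9 + 8 = 53.
  i=5: a_5=3, p_5 = 3*1637 + 278 = 5189, q_5 = 3*53 + 9 = 168.
  i=6: a_6=2, p_6 = 2*5189 + 1637 = 12015, q_6 = 2*168 + 53 = 389.
  i=7: a_7=6, p_7 = 6*12015 + 5189 = 77279, q_7 = 6*389 + 168 = 2502.
  i=8: a_8=2, p_8 = 2*77279 + 12015 = 166573, q_8 = 2*2502 + 389 = 5393.
  i=9: a_9=3, p_9 = 3*166573 + 77279 = 576998, q_9 = 3*5393 + 2502 = 18681.
  i=10: a_10=5, p_10 = 5*576998 + 166573 = 3051563, q_10 = 5*18681 + 5393 = 98798.
  i=11: a_11=1, p_11 = 1*3051563 + 576998 = 3628561, q_11 = 1*98798 + 18681 = 117479.
  i=12: a_12=7, p_12 = 7*3628561 + 3051563 = 28451490, q_12 = 7*117479 + 98798 = 921151.
  i=13: a_13=1, p_13 = 1*28451490 + 3628561 = 32080051, q_13 = 1*921151 + 117479 = 1038630.
Check: 32080051^2 - 954*1038630^2 = 1029129672162601 - 1029129672162600 = 1, so (x, y) = (32080051, 1038630) solves the equation, and by the theorem it is the least positive solution.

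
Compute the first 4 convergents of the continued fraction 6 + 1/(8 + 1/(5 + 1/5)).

6/1, 49/8, 251/41, 1304/213

Using the convergent recurrence p_i = a_i*p_{i-1} + p_{i-2}, q_i = a_i*q_{i-1} + q_{i-2} with p_{-2}=0, p_{-1}=1, q_{-2}=1, q_{-1}=0:
  i=0: a_0=6, p_0 = 6*1 + 0 = 6, q_0 = 6*0 + 1 = 1.
  i=1: a_1=8, p_1 = 8*6 + 1 = 49, q_1 = 8*1 + 0 = 8.
  i=2: a_2=5, p_2 = 5*49 + 6 = 251, q_2 = 5*8 + 1 = 41.
  i=3: a_3=5, p_3 = 5*251 + 49 = 1304, q_3 = 5*41 + 8 = 213.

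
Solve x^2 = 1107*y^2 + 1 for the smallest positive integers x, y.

First expand sqrt(1107) as a continued fraction. With x_i = (sqrt(1107) + m_i)/d_i and (m_0, d_0) = (0, 1): a_0 = floor(sqrt(1107)) = 33, since 33^2 = 1089 <= 1107 < 1156 = 34^2.
Iterate m_{i+1} = d_i*a_i - m_i, d_{i+1} = (1107 - m_{i+1}^2)/d_i, a_{i+1} = floor((a_0 + m_{i+1})/d_{i+1}):
  m_1 = 1*33 - 0 = 33, d_1 = (1107 - 33^2)/1 = 18/1 = 18, a_1 = floor((33 + 33)/18) = 3.
  m_2 = 18*3 - 33 = 21, d_2 = (1107 - 21^2)/18 = 666/18 = 37, a_2 = floor((33 + 21)/37) = 1.
  m_3 = 37*1 - 21 = 16, d_3 = (1107 - 16^2)/37 = 851/37 = 23, a_3 = floor((33 + 16)/23) = 2.
  m_4 = 23*2 - 16 = 30, d_4 = (1107 - 30^2)/23 = 207/23 = 9, a_4 = floor((33 + 30)/9) = 7.
  m_5 = 9*7 - 30 = 33, d_5 = (1107 - 33^2)/9 = 18/9 = 2, a_5 = floor((33 + 33)/2) = 33.
  m_6 = 2*33 - 33 = 33, d_6 = (1107 - 33^2)/2 = 18/2 = 9, a_6 = floor((33 + 33)/9) = 7.
  m_7 = 9*7 - 33 = 30, d_7 = (1107 - 30^2)/9 = 207/9 = 23, a_7 = floor((33 + 30)/23) = 2.
  m_8 = 23*2 - 30 = 16, d_8 = (1107 - 16^2)/23 = 851/23 = 37, a_8 = floor((33 + 16)/37) = 1.
  m_9 = 37*1 - 16 = 21, d_9 = (1107 - 21^2)/37 = 666/37 = 18, a_9 = floor((33 + 21)/18) = 3.
  m_10 = 18*3 - 21 = 33, d_10 = (1107 - 33^2)/18 = 18/18 = 1, a_10 = floor((33 + 33)/1) = 66.
  m_11 = 1*66 - 33 = 33, d_11 = (1107 - 33^2)/1 = 18/1 = 18: (m_11, d_11) = (m_1, d_1) = (33, 18), so from here the quotients repeat a_1, ..., a_10; the period length is 10.
So sqrt(1107) = [33; (3, 1, 2, 7, 33, 7, 2, 1, 3, 66)] with period length k = 10.
k is even, so the fundamental solution of x^2 - 1107y^2 = 1 is (p_{k-1}, q_{k-1}) = (p_9, q_9); compute convergents through index 9.
Convergents (p_i = a_i*p_{i-1} + p_{i-2}, q_i = a_i*q_{i-1} + q_{i-2} with p_{-2}=0, p_{-1}=1, q_{-2}=1, q_{-1}=0):
  i=0: a_0=33, p_0 = 33*1 + 0 = 33, q_0 = 33*0 + 1 = 1.
  i=1: a_1=3, p_1 = 3*33 + 1 = 100, q_1 = 3*1 + 0 = 3.
  i=2: a_2=1, p_2 = 1*100 + 33 = 133, q_2 = 1*3 + 1 = 4.
  i=3: a_3=2, p_3 = 2*133 + 100 = 366, q_3 = 2*4 + 3 = 11.
  i=4: a_4=7, p_4 = 7*366 + 133 = 2695, q_4 = 7*11 + 4 = 81.
  i=5: a_5=33, p_5 = 33*2695 + 366 = 89301, q_5 = 33*81 + 11 = 2684.
  i=6: a_6=7, p_6 = 7*89301 + 2695 = 627802, q_6 = 7*2684 + 81 = 18869.
  i=7: a_7=2, p_7 = 2*627802 + 89301 = 1344905, q_7 = 2*18869 + 2684 = 40422.
  i=8: a_8=1, p_8 = 1*1344905 + 627802 = 1972707, q_8 = 1*40422 + 18869 = 59291.
  i=9: a_9=3, p_9 = 3*1972707 + 1344905 = 7263026, q_9 = 3*59291 + 40422 = 218295.
Check: 7263026^2 - 1107*218295^2 = 52751546676676 - 52751546676675 = 1, so (x, y) = (7263026, 218295) solves the equation, and by the theorem it is the least positive solution.

(x, y) = (7263026, 218295)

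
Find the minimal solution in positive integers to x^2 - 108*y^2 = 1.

First expand sqrt(108) as a continued fraction. With x_i = (sqrt(108) + m_i)/d_i and (m_0, d_0) = (0, 1): a_0 = floor(sqrt(108)) = 10, since 10^2 = 100 <= 108 < 121 = 11^2.
Iterate m_{i+1} = d_i*a_i - m_i, d_{i+1} = (108 - m_{i+1}^2)/d_i, a_{i+1} = floor((a_0 + m_{i+1})/d_{i+1}):
  m_1 = 1*10 - 0 = 10, d_1 = (108 - 10^2)/1 = 8/1 = 8, a_1 = floor((10 + 10)/8) = 2.
  m_2 = 8*2 - 10 = 6, d_2 = (108 - 6^2)/8 = 72/8 = 9, a_2 = floor((10 + 6)/9) = 1.
  m_3 = 9*1 - 6 = 3, d_3 = (108 - 3^2)/9 = 99/9 = 11, a_3 = floor((10 + 3)/11) = 1.
  m_4 = 11*1 - 3 = 8, d_4 = (108 - 8^2)/11 = 44/11 = 4, a_4 = floor((10 + 8)/4) = 4.
  m_5 = 4*4 - 8 = 8, d_5 = (108 - 8^2)/4 = 44/4 = 11, a_5 = floor((10 + 8)/11) = 1.
  m_6 = 11*1 - 8 = 3, d_6 = (108 - 3^2)/11 = 99/11 = 9, a_6 = floor((10 + 3)/9) = 1.
  m_7 = 9*1 - 3 = 6, d_7 = (108 - 6^2)/9 = 72/9 = 8, a_7 = floor((10 + 6)/8) = 2.
  m_8 = 8*2 - 6 = 10, d_8 = (108 - 10^2)/8 = 8/8 = 1, a_8 = floor((10 + 10)/1) = 20.
  m_9 = 1*20 - 10 = 10, d_9 = (108 - 10^2)/1 = 8/1 = 8: (m_9, d_9) = (m_1, d_1) = (10, 8), so from here the quotients repeat a_1, ..., a_8; the period length is 8.
So sqrt(108) = [10; (2, 1, 1, 4, 1, 1, 2, 20)] with period length k = 8.
k is even, so the fundamental solution of x^2 - 108y^2 = 1 is (p_{k-1}, q_{k-1}) = (p_7, q_7); compute convergents through index 7.
Convergents (p_i = a_i*p_{i-1} + p_{i-2}, q_i = a_i*q_{i-1} + q_{i-2} with p_{-2}=0, p_{-1}=1, q_{-2}=1, q_{-1}=0):
  i=0: a_0=10, p_0 = 10*1 + 0 = 10, q_0 = 10*0 + 1 = 1.
  i=1: a_1=2, p_1 = 2*10 + 1 = 21, q_1 = 2*1 + 0 = 2.
  i=2: a_2=1, p_2 = 1*21 + 10 = 31, q_2 = 1*2 + 1 = 3.
  i=3: a_3=1, p_3 = 1*31 + 21 = 52, q_3 = 1*3 + 2 = 5.
  i=4: a_4=4, p_4 = 4*52 + 31 = 239, q_4 = 4*5 + 3 = 23.
  i=5: a_5=1, p_5 = 1*239 + 52 = 291, q_5 = 1*23 + 5 = 28.
  i=6: a_6=1, p_6 = 1*291 + 239 = 530, q_6 = 1*28 + 23 = 51.
  i=7: a_7=2, p_7 = 2*530 + 291 = 1351, q_7 = 2*51 + 28 = 130.
Check: 1351^2 - 108*130^2 = 1825201 - 1825200 = 1, so (x, y) = (1351, 130) solves the equation, and by the theorem it is the least positive solution.

(x, y) = (1351, 130)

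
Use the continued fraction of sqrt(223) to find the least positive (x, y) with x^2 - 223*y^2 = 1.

(x, y) = (224, 15)

First expand sqrt(223) as a continued fraction. With x_i = (sqrt(223) + m_i)/d_i and (m_0, d_0) = (0, 1): a_0 = floor(sqrt(223)) = 14, since 14^2 = 196 <= 223 < 225 = 15^2.
Iterate m_{i+1} = d_i*a_i - m_i, d_{i+1} = (223 - m_{i+1}^2)/d_i, a_{i+1} = floor((a_0 + m_{i+1})/d_{i+1}):
  m_1 = 1*14 - 0 = 14, d_1 = (223 - 14^2)/1 = 27/1 = 27, a_1 = floor((14 + 14)/27) = 1.
  m_2 = 27*1 - 14 = 13, d_2 = (223 - 13^2)/27 = 54/27 = 2, a_2 = floor((14 + 13)/2) = 13.
  m_3 = 2*13 - 13 = 13, d_3 = (223 - 13^2)/2 = 54/2 = 27, a_3 = floor((14 + 13)/27) = 1.
  m_4 = 27*1 - 13 = 14, d_4 = (223 - 14^2)/27 = 27/27 = 1, a_4 = floor((14 + 14)/1) = 28.
  m_5 = 1*28 - 14 = 14, d_5 = (223 - 14^2)/1 = 27/1 = 27: (m_5, d_5) = (m_1, d_1) = (14, 27), so from here the quotients repeat a_1, ..., a_4; the period length is 4.
So sqrt(223) = [14; (1, 13, 1, 28)] with period length k = 4.
k is even, so the fundamental solution of x^2 - 223y^2 = 1 is (p_{k-1}, q_{k-1}) = (p_3, q_3); compute convergents through index 3.
Convergents (p_i = a_i*p_{i-1} + p_{i-2}, q_i = a_i*q_{i-1} + q_{i-2} with p_{-2}=0, p_{-1}=1, q_{-2}=1, q_{-1}=0):
  i=0: a_0=14, p_0 = 14*1 + 0 = 14, q_0 = 14*0 + 1 = 1.
  i=1: a_1=1, p_1 = 1*14 + 1 = 15, q_1 = 1*1 + 0 = 1.
  i=2: a_2=13, p_2 = 13*15 + 14 = 209, q_2 = 13*1 + 1 = 14.
  i=3: a_3=1, p_3 = 1*209 + 15 = 224, q_3 = 1*14 + 1 = 15.
Check: 224^2 - 223*15^2 = 50176 - 50175 = 1, so (x, y) = (224, 15) solves the equation, and by the theorem it is the least positive solution.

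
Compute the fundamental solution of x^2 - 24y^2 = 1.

(x, y) = (5, 1)

First expand sqrt(24) as a continued fraction. With x_i = (sqrt(24) + m_i)/d_i and (m_0, d_0) = (0, 1): a_0 = floor(sqrt(24)) = 4, since 4^2 = 16 <= 24 < 25 = 5^2.
Iterate m_{i+1} = d_i*a_i - m_i, d_{i+1} = (24 - m_{i+1}^2)/d_i, a_{i+1} = floor((a_0 + m_{i+1})/d_{i+1}):
  m_1 = 1*4 - 0 = 4, d_1 = (24 - 4^2)/1 = 8/1 = 8, a_1 = floor((4 + 4)/8) = 1.
  m_2 = 8*1 - 4 = 4, d_2 = (24 - 4^2)/8 = 8/8 = 1, a_2 = floor((4 + 4)/1) = 8.
  m_3 = 1*8 - 4 = 4, d_3 = (24 - 4^2)/1 = 8/1 = 8: (m_3, d_3) = (m_1, d_1) = (4, 8), so from here the quotients repeat a_1, a_2; the period length is 2.
So sqrt(24) = [4; (1, 8)] with period length k = 2.
k is even, so the fundamental solution of x^2 - 24y^2 = 1 is (p_{k-1}, q_{k-1}) = (p_1, q_1); compute convergents through index 1.
Convergents (p_i = a_i*p_{i-1} + p_{i-2}, q_i = a_i*q_{i-1} + q_{i-2} with p_{-2}=0, p_{-1}=1, q_{-2}=1, q_{-1}=0):
  i=0: a_0=4, p_0 = 4*1 + 0 = 4, q_0 = 4*0 + 1 = 1.
  i=1: a_1=1, p_1 = 1*4 + 1 = 5, q_1 = 1*1 + 0 = 1.
Check: 5^2 - 24*1^2 = 25 - 24 = 1, so (x, y) = (5, 1) solves the equation, and by the theorem it is the least positive solution.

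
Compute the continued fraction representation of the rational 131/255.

[0; 1, 1, 17, 1, 2, 2]

Run the Euclidean algorithm on 131 and 255; the successive quotients are the partial quotients a_0, a_1, ... (each step inverts the fractional part left over by the previous one):
  131 = 0*255 + 131, so a_0 = 0.
  255 = 1*131 + 124, so a_1 = 1.
  131 = 1*124 + 7, so a_2 = 1.
  124 = 17*7 + 5, so a_3 = 17.
  7 = 1*5 + 2, so a_4 = 1.
  5 = 2*2 + 1, so a_5 = 2.
  2 = 2*1 + 0, so a_6 = 2.
The remainder reaches 0 after 7 divisions, so the expansion has 7 partial quotients, read off in order.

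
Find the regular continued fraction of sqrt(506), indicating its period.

[22; (2, 44)]

Write x_i = (sqrt(506) + m_i)/d_i with (m_0, d_0) = (0, 1). a_0 = floor(sqrt(506)) = 22, since 22^2 = 484 <= 506 < 529 = 23^2.
Iterate m_{i+1} = d_i*a_i - m_i, d_{i+1} = (506 - m_{i+1}^2)/d_i, a_{i+1} = floor((a_0 + m_{i+1})/d_{i+1}):
  m_1 = 1*22 - 0 = 22, d_1 = (506 - 22^2)/1 = 22/1 = 22, a_1 = floor((22 + 22)/22) = 2.
  m_2 = 22*2 - 22 = 22, d_2 = (506 - 22^2)/22 = 22/22 = 1, a_2 = floor((22 + 22)/1) = 44.
  m_3 = 1*44 - 22 = 22, d_3 = (506 - 22^2)/1 = 22/1 = 22: (m_3, d_3) = (m_1, d_1) = (22, 22), so from here the quotients repeat a_1, a_2; the period length is 2.
Hence the expansion of sqrt(506) is a_0 = 22 followed by the repeating block 2, 44 (period 2).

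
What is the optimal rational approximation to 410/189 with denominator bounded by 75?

141/65

Expand x = 410/189 as a continued fraction with the Euclidean algorithm:
  410 = 2*189 + 32, so a_0 = 2.
  189 = 5*32 + 29, so a_1 = 5.
  32 = 1*29 + 3, so a_2 = 1.
  29 = 9*3 + 2, so a_3 = 9.
  3 = 1*2 + 1, so a_4 = 1.
  2 = 2*1 + 0, so a_5 = 2.
so x = [2; 5, 1, 9, 1, 2].
Convergents (p_i = a_i*p_{i-1} + p_{i-2}, q_i = a_i*q_{i-1} + q_{i-2} with p_{-2}=0, p_{-1}=1, q_{-2}=1, q_{-1}=0), until the denominator exceeds 75:
  i=0: a_0=2, p_0 = 2*1 + 0 = 2, q_0 = 2*0 + 1 = 1.
  i=1: a_1=5, p_1 = 5*2 + 1 = 11, q_1 = 5*1 + 0 = 5.
  i=2: a_2=1, p_2 = 1*11 + 2 = 13, q_2 = 1*5 + 1 = 6.
  i=3: a_3=9, p_3 = 9*13 + 11 = 128, q_3 = 9*6 + 5 = 59.
  i=4: a_4=1, p_4 = 1*128 + 13 = 141, q_4 = 1*59 + 6 = 65.
  i=5: a_5=2, p_5 = 2*141 + 128 = 410, q_5 = 2*65 + 59 = 189.
q_5 = 189 > 75, so the last convergent with denominator <= 75 is p_4/q_4 = 141/65.
The closest fraction with denominator <= 75 is either p_4/q_4 or the intermediate fraction (k*p_4 + p_3)/(k*q_4 + q_3) with the largest k >= 1 whose denominator stays <= 75; these approach x as k grows, and every other convergent or intermediate fraction in range is farther away.
Largest k: floor((75 - q_3)/q_4) = floor((75 - 59)/65) = 0.
Since k = 0, no intermediate fraction beyond p_4/q_4 has denominator <= 75, so the convergent 141/65 is the closest (its error is |410*65 - 141*189|/(189*65) = 1/12285).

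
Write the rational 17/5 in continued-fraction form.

Run the Euclidean algorithm on 17 and 5; the successive quotients are the partial quotients a_0, a_1, ... (each step inverts the fractional part left over by the previous one):
  17 = 3*5 + 2, so a_0 = 3.
  5 = 2*2 + 1, so a_1 = 2.
  2 = 2*1 + 0, so a_2 = 2.
The remainder reaches 0 after 3 divisions, so the expansion has 3 partial quotients, read off in order.

[3; 2, 2]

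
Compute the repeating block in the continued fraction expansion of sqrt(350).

Write x_i = (sqrt(350) + m_i)/d_i with (m_0, d_0) = (0, 1). a_0 = floor(sqrt(350)) = 18, since 18^2 = 324 <= 350 < 361 = 19^2.
Iterate m_{i+1} = d_i*a_i - m_i, d_{i+1} = (350 - m_{i+1}^2)/d_i, a_{i+1} = floor((a_0 + m_{i+1})/d_{i+1}):
  m_1 = 1*18 - 0 = 18, d_1 = (350 - 18^2)/1 = 26/1 = 26, a_1 = floor((18 + 18)/26) = 1.
  m_2 = 26*1 - 18 = 8, d_2 = (350 - 8^2)/26 = 286/26 = 11, a_2 = floor((18 + 8)/11) = 2.
  m_3 = 11*2 - 8 = 14, d_3 = (350 - 14^2)/11 = 154/11 = 14, a_3 = floor((18 + 14)/14) = 2.
  m_4 = 14*2 - 14 = 14, d_4 = (350 - 14^2)/14 = 154/14 = 11, a_4 = floor((18 + 14)/11) = 2.
  m_5 = 11*2 - 14 = 8, d_5 = (350 - 8^2)/11 = 286/11 = 26, a_5 = floor((18 + 8)/26) = 1.
  m_6 = 26*1 - 8 = 18, d_6 = (350 - 18^2)/26 = 26/26 = 1, a_6 = floor((18 + 18)/1) = 36.
  m_7 = 1*36 - 18 = 18, d_7 = (350 - 18^2)/1 = 26/1 = 26: (m_7, d_7) = (m_1, d_1) = (18, 26), so from here the quotients repeat a_1, ..., a_6; the period length is 6.
Hence the expansion of sqrt(350) is a_0 = 18 followed by the repeating block 1, 2, 2, 2, 1, 36 (period 6).

[18; (1, 2, 2, 2, 1, 36)]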